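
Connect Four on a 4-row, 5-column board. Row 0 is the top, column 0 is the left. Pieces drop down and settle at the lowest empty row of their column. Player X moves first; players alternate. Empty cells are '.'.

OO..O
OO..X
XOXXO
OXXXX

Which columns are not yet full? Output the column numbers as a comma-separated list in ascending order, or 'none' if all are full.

Answer: 2,3

Derivation:
col 0: top cell = 'O' → FULL
col 1: top cell = 'O' → FULL
col 2: top cell = '.' → open
col 3: top cell = '.' → open
col 4: top cell = 'O' → FULL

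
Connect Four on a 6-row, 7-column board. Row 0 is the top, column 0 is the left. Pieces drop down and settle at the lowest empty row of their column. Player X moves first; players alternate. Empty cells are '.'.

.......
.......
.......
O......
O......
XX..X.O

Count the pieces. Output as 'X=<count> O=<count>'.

X=3 O=3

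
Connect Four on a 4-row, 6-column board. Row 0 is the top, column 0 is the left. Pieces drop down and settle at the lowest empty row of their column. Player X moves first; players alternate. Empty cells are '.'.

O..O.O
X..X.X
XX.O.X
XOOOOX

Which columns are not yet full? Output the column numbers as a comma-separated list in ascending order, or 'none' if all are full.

col 0: top cell = 'O' → FULL
col 1: top cell = '.' → open
col 2: top cell = '.' → open
col 3: top cell = 'O' → FULL
col 4: top cell = '.' → open
col 5: top cell = 'O' → FULL

Answer: 1,2,4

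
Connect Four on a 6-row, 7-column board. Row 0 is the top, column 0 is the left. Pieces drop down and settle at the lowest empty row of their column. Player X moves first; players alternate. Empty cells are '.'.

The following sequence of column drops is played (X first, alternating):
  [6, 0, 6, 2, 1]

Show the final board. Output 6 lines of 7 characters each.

Answer: .......
.......
.......
.......
......X
OXO...X

Derivation:
Move 1: X drops in col 6, lands at row 5
Move 2: O drops in col 0, lands at row 5
Move 3: X drops in col 6, lands at row 4
Move 4: O drops in col 2, lands at row 5
Move 5: X drops in col 1, lands at row 5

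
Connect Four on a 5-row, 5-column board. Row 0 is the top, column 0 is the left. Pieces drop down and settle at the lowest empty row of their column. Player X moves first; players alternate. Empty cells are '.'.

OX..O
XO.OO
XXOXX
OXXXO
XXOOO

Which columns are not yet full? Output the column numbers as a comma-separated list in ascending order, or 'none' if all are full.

Answer: 2,3

Derivation:
col 0: top cell = 'O' → FULL
col 1: top cell = 'X' → FULL
col 2: top cell = '.' → open
col 3: top cell = '.' → open
col 4: top cell = 'O' → FULL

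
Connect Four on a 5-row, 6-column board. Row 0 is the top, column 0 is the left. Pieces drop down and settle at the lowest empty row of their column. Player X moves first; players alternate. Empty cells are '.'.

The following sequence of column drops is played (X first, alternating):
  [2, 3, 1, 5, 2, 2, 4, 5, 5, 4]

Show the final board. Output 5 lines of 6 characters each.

Answer: ......
......
..O..X
..X.OO
.XXOXO

Derivation:
Move 1: X drops in col 2, lands at row 4
Move 2: O drops in col 3, lands at row 4
Move 3: X drops in col 1, lands at row 4
Move 4: O drops in col 5, lands at row 4
Move 5: X drops in col 2, lands at row 3
Move 6: O drops in col 2, lands at row 2
Move 7: X drops in col 4, lands at row 4
Move 8: O drops in col 5, lands at row 3
Move 9: X drops in col 5, lands at row 2
Move 10: O drops in col 4, lands at row 3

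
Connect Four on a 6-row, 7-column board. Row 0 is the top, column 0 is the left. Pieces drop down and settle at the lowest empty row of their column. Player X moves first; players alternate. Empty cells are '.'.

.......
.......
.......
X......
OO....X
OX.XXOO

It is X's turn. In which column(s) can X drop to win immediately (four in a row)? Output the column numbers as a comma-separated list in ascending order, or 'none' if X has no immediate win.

col 0: drop X → no win
col 1: drop X → no win
col 2: drop X → WIN!
col 3: drop X → no win
col 4: drop X → no win
col 5: drop X → no win
col 6: drop X → no win

Answer: 2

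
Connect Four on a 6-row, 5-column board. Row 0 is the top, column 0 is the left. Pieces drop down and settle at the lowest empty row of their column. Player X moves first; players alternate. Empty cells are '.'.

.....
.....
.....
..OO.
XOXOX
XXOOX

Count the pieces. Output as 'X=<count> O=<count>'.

X=6 O=6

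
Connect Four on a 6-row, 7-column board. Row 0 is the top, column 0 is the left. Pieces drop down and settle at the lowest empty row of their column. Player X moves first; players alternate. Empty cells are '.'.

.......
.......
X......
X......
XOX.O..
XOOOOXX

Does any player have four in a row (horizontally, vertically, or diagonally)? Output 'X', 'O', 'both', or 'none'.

both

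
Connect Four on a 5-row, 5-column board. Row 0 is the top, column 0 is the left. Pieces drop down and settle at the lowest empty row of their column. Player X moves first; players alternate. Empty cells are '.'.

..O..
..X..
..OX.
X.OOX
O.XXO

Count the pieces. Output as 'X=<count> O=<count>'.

X=6 O=6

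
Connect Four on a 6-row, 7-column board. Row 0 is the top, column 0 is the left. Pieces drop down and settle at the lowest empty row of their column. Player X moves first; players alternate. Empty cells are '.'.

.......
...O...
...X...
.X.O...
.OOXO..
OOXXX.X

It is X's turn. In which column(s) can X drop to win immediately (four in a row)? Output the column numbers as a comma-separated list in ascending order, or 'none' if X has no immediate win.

col 0: drop X → no win
col 1: drop X → no win
col 2: drop X → no win
col 3: drop X → no win
col 4: drop X → no win
col 5: drop X → WIN!
col 6: drop X → no win

Answer: 5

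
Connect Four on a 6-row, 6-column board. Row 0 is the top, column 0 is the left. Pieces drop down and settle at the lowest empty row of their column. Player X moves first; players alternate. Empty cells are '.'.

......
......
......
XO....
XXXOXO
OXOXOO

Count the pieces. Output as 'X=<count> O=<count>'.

X=7 O=7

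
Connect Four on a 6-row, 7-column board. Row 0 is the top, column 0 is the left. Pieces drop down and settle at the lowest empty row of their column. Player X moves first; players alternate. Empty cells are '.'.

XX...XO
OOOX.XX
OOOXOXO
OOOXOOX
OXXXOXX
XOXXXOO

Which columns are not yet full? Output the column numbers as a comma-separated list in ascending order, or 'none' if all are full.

Answer: 2,3,4

Derivation:
col 0: top cell = 'X' → FULL
col 1: top cell = 'X' → FULL
col 2: top cell = '.' → open
col 3: top cell = '.' → open
col 4: top cell = '.' → open
col 5: top cell = 'X' → FULL
col 6: top cell = 'O' → FULL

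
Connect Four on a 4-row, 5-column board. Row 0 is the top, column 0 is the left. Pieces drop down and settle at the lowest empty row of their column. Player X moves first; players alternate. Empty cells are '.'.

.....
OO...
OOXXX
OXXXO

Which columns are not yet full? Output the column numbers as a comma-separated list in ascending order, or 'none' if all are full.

Answer: 0,1,2,3,4

Derivation:
col 0: top cell = '.' → open
col 1: top cell = '.' → open
col 2: top cell = '.' → open
col 3: top cell = '.' → open
col 4: top cell = '.' → open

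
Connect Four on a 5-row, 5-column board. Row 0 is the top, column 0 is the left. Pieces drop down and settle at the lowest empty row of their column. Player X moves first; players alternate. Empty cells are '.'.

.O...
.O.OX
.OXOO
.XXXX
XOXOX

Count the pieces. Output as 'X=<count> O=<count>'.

X=9 O=8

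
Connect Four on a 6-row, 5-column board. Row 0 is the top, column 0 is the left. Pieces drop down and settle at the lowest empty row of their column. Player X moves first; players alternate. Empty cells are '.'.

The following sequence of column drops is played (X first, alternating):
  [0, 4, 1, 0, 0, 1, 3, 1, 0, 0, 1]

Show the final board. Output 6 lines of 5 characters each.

Answer: .....
O....
XX...
XO...
OO...
XX.XO

Derivation:
Move 1: X drops in col 0, lands at row 5
Move 2: O drops in col 4, lands at row 5
Move 3: X drops in col 1, lands at row 5
Move 4: O drops in col 0, lands at row 4
Move 5: X drops in col 0, lands at row 3
Move 6: O drops in col 1, lands at row 4
Move 7: X drops in col 3, lands at row 5
Move 8: O drops in col 1, lands at row 3
Move 9: X drops in col 0, lands at row 2
Move 10: O drops in col 0, lands at row 1
Move 11: X drops in col 1, lands at row 2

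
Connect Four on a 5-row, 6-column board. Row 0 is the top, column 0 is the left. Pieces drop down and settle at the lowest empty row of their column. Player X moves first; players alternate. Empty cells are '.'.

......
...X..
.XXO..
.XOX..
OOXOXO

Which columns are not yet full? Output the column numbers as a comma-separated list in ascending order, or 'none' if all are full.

Answer: 0,1,2,3,4,5

Derivation:
col 0: top cell = '.' → open
col 1: top cell = '.' → open
col 2: top cell = '.' → open
col 3: top cell = '.' → open
col 4: top cell = '.' → open
col 5: top cell = '.' → open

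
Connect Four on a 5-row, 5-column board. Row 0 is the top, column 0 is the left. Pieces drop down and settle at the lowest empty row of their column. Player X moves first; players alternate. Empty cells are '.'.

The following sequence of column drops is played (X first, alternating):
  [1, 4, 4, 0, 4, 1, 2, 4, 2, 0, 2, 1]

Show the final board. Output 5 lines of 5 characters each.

Move 1: X drops in col 1, lands at row 4
Move 2: O drops in col 4, lands at row 4
Move 3: X drops in col 4, lands at row 3
Move 4: O drops in col 0, lands at row 4
Move 5: X drops in col 4, lands at row 2
Move 6: O drops in col 1, lands at row 3
Move 7: X drops in col 2, lands at row 4
Move 8: O drops in col 4, lands at row 1
Move 9: X drops in col 2, lands at row 3
Move 10: O drops in col 0, lands at row 3
Move 11: X drops in col 2, lands at row 2
Move 12: O drops in col 1, lands at row 2

Answer: .....
....O
.OX.X
OOX.X
OXX.O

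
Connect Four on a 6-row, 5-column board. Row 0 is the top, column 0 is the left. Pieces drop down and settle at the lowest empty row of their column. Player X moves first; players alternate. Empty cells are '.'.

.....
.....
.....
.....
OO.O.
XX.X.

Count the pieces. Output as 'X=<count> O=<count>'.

X=3 O=3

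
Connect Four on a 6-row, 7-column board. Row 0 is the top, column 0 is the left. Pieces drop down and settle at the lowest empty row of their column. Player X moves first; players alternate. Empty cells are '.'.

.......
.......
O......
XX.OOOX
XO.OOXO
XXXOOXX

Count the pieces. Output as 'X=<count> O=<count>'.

X=10 O=10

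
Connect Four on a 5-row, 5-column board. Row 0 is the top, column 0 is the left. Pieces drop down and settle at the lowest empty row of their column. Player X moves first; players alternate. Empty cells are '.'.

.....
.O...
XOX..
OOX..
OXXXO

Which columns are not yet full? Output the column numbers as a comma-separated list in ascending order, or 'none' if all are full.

Answer: 0,1,2,3,4

Derivation:
col 0: top cell = '.' → open
col 1: top cell = '.' → open
col 2: top cell = '.' → open
col 3: top cell = '.' → open
col 4: top cell = '.' → open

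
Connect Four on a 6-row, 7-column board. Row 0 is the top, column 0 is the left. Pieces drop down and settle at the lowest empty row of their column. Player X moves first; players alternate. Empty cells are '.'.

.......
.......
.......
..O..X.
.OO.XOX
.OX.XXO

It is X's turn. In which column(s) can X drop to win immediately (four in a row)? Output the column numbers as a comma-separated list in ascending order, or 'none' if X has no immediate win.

Answer: 3

Derivation:
col 0: drop X → no win
col 1: drop X → no win
col 2: drop X → no win
col 3: drop X → WIN!
col 4: drop X → no win
col 5: drop X → no win
col 6: drop X → no win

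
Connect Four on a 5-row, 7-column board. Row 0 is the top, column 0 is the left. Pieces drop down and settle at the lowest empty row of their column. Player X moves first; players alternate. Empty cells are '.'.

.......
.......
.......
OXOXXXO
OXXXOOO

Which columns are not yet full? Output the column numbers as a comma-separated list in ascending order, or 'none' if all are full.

Answer: 0,1,2,3,4,5,6

Derivation:
col 0: top cell = '.' → open
col 1: top cell = '.' → open
col 2: top cell = '.' → open
col 3: top cell = '.' → open
col 4: top cell = '.' → open
col 5: top cell = '.' → open
col 6: top cell = '.' → open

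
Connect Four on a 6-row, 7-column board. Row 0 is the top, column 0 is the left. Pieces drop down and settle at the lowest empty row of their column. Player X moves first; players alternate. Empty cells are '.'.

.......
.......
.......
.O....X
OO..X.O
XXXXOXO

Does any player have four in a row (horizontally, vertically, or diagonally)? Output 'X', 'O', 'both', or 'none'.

X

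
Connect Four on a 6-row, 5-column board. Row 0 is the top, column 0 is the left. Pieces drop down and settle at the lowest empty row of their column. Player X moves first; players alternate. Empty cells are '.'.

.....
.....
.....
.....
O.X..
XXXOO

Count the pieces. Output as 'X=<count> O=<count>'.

X=4 O=3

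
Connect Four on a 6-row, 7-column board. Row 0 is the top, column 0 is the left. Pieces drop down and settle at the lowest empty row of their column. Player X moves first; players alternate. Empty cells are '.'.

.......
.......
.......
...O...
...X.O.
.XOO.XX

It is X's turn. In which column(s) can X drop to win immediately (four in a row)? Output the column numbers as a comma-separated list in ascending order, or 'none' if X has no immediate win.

col 0: drop X → no win
col 1: drop X → no win
col 2: drop X → no win
col 3: drop X → no win
col 4: drop X → no win
col 5: drop X → no win
col 6: drop X → no win

Answer: none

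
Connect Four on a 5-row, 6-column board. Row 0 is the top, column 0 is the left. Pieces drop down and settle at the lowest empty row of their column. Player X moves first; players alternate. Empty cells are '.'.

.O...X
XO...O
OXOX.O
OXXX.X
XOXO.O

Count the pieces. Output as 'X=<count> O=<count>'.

X=10 O=10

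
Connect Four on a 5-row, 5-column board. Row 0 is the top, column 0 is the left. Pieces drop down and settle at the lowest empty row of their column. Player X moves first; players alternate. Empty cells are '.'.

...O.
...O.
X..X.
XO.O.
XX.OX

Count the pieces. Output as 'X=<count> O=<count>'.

X=6 O=5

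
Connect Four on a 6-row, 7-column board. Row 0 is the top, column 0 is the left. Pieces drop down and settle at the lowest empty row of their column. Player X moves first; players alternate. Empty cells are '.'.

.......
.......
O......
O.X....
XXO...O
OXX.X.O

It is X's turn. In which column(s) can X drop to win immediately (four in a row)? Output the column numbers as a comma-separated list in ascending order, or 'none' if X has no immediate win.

Answer: 3

Derivation:
col 0: drop X → no win
col 1: drop X → no win
col 2: drop X → no win
col 3: drop X → WIN!
col 4: drop X → no win
col 5: drop X → no win
col 6: drop X → no win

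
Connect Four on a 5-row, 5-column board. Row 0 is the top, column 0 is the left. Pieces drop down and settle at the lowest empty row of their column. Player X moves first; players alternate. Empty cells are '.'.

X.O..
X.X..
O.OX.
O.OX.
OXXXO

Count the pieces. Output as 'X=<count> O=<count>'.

X=8 O=7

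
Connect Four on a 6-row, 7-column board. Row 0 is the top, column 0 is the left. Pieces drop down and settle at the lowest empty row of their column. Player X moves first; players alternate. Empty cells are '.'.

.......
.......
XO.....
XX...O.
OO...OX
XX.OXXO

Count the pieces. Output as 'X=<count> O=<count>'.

X=8 O=7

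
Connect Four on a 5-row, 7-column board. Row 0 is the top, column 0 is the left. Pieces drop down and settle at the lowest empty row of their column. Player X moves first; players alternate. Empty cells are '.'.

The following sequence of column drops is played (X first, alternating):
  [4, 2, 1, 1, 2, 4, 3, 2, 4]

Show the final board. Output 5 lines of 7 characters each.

Answer: .......
.......
..O.X..
.OX.O..
.XOXX..

Derivation:
Move 1: X drops in col 4, lands at row 4
Move 2: O drops in col 2, lands at row 4
Move 3: X drops in col 1, lands at row 4
Move 4: O drops in col 1, lands at row 3
Move 5: X drops in col 2, lands at row 3
Move 6: O drops in col 4, lands at row 3
Move 7: X drops in col 3, lands at row 4
Move 8: O drops in col 2, lands at row 2
Move 9: X drops in col 4, lands at row 2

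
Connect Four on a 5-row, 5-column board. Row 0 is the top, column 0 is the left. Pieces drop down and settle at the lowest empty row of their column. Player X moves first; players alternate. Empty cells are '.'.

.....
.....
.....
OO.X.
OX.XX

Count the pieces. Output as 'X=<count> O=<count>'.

X=4 O=3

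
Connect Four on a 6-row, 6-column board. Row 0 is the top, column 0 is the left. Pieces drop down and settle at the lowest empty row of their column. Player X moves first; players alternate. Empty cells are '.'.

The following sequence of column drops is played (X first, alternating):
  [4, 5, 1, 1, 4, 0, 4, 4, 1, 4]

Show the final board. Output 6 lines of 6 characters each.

Move 1: X drops in col 4, lands at row 5
Move 2: O drops in col 5, lands at row 5
Move 3: X drops in col 1, lands at row 5
Move 4: O drops in col 1, lands at row 4
Move 5: X drops in col 4, lands at row 4
Move 6: O drops in col 0, lands at row 5
Move 7: X drops in col 4, lands at row 3
Move 8: O drops in col 4, lands at row 2
Move 9: X drops in col 1, lands at row 3
Move 10: O drops in col 4, lands at row 1

Answer: ......
....O.
....O.
.X..X.
.O..X.
OX..XO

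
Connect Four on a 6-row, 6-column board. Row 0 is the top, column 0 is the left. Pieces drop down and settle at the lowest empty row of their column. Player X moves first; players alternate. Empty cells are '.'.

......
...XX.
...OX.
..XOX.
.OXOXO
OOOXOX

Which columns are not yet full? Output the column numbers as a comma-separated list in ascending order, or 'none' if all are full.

col 0: top cell = '.' → open
col 1: top cell = '.' → open
col 2: top cell = '.' → open
col 3: top cell = '.' → open
col 4: top cell = '.' → open
col 5: top cell = '.' → open

Answer: 0,1,2,3,4,5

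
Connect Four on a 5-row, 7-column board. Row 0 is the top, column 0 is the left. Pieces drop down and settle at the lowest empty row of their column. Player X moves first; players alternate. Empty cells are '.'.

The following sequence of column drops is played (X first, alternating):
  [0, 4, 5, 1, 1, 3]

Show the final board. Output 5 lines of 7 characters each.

Move 1: X drops in col 0, lands at row 4
Move 2: O drops in col 4, lands at row 4
Move 3: X drops in col 5, lands at row 4
Move 4: O drops in col 1, lands at row 4
Move 5: X drops in col 1, lands at row 3
Move 6: O drops in col 3, lands at row 4

Answer: .......
.......
.......
.X.....
XO.OOX.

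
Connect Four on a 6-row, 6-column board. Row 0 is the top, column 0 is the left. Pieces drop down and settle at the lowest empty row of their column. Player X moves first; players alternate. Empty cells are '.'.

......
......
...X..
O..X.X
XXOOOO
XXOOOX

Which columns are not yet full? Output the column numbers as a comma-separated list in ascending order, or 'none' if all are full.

Answer: 0,1,2,3,4,5

Derivation:
col 0: top cell = '.' → open
col 1: top cell = '.' → open
col 2: top cell = '.' → open
col 3: top cell = '.' → open
col 4: top cell = '.' → open
col 5: top cell = '.' → open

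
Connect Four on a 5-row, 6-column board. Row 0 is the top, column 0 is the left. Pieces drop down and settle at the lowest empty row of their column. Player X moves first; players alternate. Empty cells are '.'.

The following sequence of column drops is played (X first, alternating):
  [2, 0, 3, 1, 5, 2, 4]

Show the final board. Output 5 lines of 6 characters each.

Answer: ......
......
......
..O...
OOXXXX

Derivation:
Move 1: X drops in col 2, lands at row 4
Move 2: O drops in col 0, lands at row 4
Move 3: X drops in col 3, lands at row 4
Move 4: O drops in col 1, lands at row 4
Move 5: X drops in col 5, lands at row 4
Move 6: O drops in col 2, lands at row 3
Move 7: X drops in col 4, lands at row 4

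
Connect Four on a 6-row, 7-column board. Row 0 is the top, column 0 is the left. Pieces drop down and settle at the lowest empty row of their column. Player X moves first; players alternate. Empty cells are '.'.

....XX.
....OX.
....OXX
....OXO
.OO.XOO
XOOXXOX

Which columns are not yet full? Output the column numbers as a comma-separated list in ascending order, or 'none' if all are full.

Answer: 0,1,2,3,6

Derivation:
col 0: top cell = '.' → open
col 1: top cell = '.' → open
col 2: top cell = '.' → open
col 3: top cell = '.' → open
col 4: top cell = 'X' → FULL
col 5: top cell = 'X' → FULL
col 6: top cell = '.' → open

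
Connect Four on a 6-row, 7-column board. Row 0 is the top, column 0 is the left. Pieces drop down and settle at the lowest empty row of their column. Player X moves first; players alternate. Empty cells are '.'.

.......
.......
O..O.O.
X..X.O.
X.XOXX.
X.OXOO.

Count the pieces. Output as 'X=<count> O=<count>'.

X=8 O=8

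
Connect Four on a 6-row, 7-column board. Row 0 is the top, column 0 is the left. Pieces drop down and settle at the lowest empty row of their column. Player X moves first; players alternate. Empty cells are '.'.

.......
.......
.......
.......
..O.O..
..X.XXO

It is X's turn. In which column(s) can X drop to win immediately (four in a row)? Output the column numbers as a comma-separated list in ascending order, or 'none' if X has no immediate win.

Answer: 3

Derivation:
col 0: drop X → no win
col 1: drop X → no win
col 2: drop X → no win
col 3: drop X → WIN!
col 4: drop X → no win
col 5: drop X → no win
col 6: drop X → no win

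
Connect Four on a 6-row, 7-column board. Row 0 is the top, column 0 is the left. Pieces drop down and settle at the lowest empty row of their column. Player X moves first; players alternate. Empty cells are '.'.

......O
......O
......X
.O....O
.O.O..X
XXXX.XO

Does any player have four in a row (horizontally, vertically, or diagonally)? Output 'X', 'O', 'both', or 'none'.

X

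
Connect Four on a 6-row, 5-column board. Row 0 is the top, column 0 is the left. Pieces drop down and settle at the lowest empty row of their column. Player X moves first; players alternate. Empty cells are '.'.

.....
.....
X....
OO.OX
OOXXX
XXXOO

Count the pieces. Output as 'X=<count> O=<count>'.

X=8 O=7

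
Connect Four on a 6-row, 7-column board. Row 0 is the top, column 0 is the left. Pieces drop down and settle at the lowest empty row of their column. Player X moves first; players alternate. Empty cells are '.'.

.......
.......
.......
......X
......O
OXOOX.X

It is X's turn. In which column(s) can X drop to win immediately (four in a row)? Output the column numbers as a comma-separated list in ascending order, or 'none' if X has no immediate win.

col 0: drop X → no win
col 1: drop X → no win
col 2: drop X → no win
col 3: drop X → no win
col 4: drop X → no win
col 5: drop X → no win
col 6: drop X → no win

Answer: none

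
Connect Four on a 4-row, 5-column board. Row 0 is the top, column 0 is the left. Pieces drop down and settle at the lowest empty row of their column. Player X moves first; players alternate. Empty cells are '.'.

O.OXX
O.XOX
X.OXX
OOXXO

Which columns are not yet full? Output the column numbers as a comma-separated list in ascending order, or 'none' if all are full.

col 0: top cell = 'O' → FULL
col 1: top cell = '.' → open
col 2: top cell = 'O' → FULL
col 3: top cell = 'X' → FULL
col 4: top cell = 'X' → FULL

Answer: 1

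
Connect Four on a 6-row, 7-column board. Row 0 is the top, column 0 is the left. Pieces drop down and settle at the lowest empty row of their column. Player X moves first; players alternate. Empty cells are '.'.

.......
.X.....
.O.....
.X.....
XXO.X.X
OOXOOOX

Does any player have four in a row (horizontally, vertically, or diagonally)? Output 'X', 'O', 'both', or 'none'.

none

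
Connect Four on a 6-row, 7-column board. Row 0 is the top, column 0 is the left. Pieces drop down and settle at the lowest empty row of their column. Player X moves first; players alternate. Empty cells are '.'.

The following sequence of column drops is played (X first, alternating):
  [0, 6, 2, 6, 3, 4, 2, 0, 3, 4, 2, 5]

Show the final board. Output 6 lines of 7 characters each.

Move 1: X drops in col 0, lands at row 5
Move 2: O drops in col 6, lands at row 5
Move 3: X drops in col 2, lands at row 5
Move 4: O drops in col 6, lands at row 4
Move 5: X drops in col 3, lands at row 5
Move 6: O drops in col 4, lands at row 5
Move 7: X drops in col 2, lands at row 4
Move 8: O drops in col 0, lands at row 4
Move 9: X drops in col 3, lands at row 4
Move 10: O drops in col 4, lands at row 4
Move 11: X drops in col 2, lands at row 3
Move 12: O drops in col 5, lands at row 5

Answer: .......
.......
.......
..X....
O.XXO.O
X.XXOOO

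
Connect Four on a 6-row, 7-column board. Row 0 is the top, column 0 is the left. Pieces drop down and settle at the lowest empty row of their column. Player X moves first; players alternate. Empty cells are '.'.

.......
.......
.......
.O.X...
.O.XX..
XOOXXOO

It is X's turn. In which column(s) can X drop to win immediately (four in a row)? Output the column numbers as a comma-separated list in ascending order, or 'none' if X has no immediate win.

col 0: drop X → no win
col 1: drop X → no win
col 2: drop X → no win
col 3: drop X → WIN!
col 4: drop X → no win
col 5: drop X → no win
col 6: drop X → no win

Answer: 3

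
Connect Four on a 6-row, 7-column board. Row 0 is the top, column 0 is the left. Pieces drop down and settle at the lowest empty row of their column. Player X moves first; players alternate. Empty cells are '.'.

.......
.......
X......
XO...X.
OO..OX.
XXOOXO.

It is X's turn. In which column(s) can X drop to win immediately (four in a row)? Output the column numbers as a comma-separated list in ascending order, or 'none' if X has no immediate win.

Answer: none

Derivation:
col 0: drop X → no win
col 1: drop X → no win
col 2: drop X → no win
col 3: drop X → no win
col 4: drop X → no win
col 5: drop X → no win
col 6: drop X → no win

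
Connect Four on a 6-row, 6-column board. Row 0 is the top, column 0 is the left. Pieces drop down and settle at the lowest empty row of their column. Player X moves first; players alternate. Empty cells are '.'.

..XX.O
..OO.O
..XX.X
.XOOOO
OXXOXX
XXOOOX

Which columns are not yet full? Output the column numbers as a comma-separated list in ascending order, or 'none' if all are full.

col 0: top cell = '.' → open
col 1: top cell = '.' → open
col 2: top cell = 'X' → FULL
col 3: top cell = 'X' → FULL
col 4: top cell = '.' → open
col 5: top cell = 'O' → FULL

Answer: 0,1,4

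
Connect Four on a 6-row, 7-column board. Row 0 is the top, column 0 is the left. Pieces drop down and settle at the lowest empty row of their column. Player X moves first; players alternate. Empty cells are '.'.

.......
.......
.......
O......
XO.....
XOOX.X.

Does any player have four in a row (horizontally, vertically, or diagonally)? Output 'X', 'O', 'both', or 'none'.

none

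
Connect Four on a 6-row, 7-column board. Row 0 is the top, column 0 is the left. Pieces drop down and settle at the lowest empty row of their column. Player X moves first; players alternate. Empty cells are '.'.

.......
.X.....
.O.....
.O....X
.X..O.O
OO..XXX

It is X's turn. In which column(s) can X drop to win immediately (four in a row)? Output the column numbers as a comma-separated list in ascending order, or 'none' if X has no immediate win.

col 0: drop X → no win
col 1: drop X → no win
col 2: drop X → no win
col 3: drop X → WIN!
col 4: drop X → no win
col 5: drop X → no win
col 6: drop X → no win

Answer: 3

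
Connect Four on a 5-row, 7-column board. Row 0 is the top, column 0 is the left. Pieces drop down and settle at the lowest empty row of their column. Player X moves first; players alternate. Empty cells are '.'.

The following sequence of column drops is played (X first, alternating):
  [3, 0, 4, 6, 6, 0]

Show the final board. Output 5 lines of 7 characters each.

Answer: .......
.......
.......
O.....X
O..XX.O

Derivation:
Move 1: X drops in col 3, lands at row 4
Move 2: O drops in col 0, lands at row 4
Move 3: X drops in col 4, lands at row 4
Move 4: O drops in col 6, lands at row 4
Move 5: X drops in col 6, lands at row 3
Move 6: O drops in col 0, lands at row 3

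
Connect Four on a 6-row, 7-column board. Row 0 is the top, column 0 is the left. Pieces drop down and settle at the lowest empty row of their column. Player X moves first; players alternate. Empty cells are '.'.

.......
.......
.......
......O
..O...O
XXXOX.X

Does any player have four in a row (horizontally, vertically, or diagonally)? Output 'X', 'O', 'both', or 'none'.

none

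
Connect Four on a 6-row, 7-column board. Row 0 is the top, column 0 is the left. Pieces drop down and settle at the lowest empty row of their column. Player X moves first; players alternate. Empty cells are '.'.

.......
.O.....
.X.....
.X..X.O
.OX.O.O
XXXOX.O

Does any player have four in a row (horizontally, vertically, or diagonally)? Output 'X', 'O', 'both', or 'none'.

none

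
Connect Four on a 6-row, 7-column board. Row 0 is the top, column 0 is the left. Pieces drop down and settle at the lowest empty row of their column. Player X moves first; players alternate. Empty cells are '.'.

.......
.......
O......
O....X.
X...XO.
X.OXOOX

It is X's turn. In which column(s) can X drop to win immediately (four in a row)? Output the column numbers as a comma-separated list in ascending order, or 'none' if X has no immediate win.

Answer: none

Derivation:
col 0: drop X → no win
col 1: drop X → no win
col 2: drop X → no win
col 3: drop X → no win
col 4: drop X → no win
col 5: drop X → no win
col 6: drop X → no win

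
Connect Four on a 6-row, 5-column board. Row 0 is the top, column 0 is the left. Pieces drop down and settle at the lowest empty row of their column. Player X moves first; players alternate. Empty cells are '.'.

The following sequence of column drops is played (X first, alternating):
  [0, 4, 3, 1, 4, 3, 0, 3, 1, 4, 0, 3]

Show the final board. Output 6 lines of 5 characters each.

Move 1: X drops in col 0, lands at row 5
Move 2: O drops in col 4, lands at row 5
Move 3: X drops in col 3, lands at row 5
Move 4: O drops in col 1, lands at row 5
Move 5: X drops in col 4, lands at row 4
Move 6: O drops in col 3, lands at row 4
Move 7: X drops in col 0, lands at row 4
Move 8: O drops in col 3, lands at row 3
Move 9: X drops in col 1, lands at row 4
Move 10: O drops in col 4, lands at row 3
Move 11: X drops in col 0, lands at row 3
Move 12: O drops in col 3, lands at row 2

Answer: .....
.....
...O.
X..OO
XX.OX
XO.XO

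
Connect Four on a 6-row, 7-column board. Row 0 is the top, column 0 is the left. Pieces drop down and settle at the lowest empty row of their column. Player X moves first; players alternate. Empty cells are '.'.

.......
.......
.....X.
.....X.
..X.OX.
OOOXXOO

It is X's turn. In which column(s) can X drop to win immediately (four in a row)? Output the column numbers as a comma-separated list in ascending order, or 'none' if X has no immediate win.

Answer: 5

Derivation:
col 0: drop X → no win
col 1: drop X → no win
col 2: drop X → no win
col 3: drop X → no win
col 4: drop X → no win
col 5: drop X → WIN!
col 6: drop X → no win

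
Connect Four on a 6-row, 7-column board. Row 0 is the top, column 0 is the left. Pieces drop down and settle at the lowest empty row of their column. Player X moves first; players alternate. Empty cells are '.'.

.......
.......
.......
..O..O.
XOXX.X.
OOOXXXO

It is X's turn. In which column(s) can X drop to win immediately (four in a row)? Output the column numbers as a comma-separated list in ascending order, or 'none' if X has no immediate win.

Answer: 4

Derivation:
col 0: drop X → no win
col 1: drop X → no win
col 2: drop X → no win
col 3: drop X → no win
col 4: drop X → WIN!
col 5: drop X → no win
col 6: drop X → no win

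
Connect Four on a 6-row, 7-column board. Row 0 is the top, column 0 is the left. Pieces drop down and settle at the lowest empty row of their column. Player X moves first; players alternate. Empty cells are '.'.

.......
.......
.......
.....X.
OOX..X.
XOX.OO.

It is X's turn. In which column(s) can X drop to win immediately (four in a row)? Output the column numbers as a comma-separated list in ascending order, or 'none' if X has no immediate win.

col 0: drop X → no win
col 1: drop X → no win
col 2: drop X → no win
col 3: drop X → no win
col 4: drop X → no win
col 5: drop X → no win
col 6: drop X → no win

Answer: none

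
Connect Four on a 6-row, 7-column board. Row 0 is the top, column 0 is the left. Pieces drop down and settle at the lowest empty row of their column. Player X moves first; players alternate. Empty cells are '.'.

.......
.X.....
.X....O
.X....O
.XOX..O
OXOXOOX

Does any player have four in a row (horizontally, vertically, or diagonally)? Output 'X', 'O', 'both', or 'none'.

X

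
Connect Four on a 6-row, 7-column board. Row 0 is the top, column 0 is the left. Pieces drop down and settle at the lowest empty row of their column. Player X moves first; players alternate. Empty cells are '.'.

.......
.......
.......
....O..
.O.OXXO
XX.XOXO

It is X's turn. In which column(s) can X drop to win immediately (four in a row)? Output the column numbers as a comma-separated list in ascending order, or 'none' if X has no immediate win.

Answer: 2

Derivation:
col 0: drop X → no win
col 1: drop X → no win
col 2: drop X → WIN!
col 3: drop X → no win
col 4: drop X → no win
col 5: drop X → no win
col 6: drop X → no win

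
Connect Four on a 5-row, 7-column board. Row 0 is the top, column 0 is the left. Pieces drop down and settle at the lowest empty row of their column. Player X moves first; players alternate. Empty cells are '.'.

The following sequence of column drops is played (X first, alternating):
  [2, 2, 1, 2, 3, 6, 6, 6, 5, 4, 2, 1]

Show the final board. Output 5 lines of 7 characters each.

Answer: .......
..X....
..O...O
.OO...X
.XXXOXO

Derivation:
Move 1: X drops in col 2, lands at row 4
Move 2: O drops in col 2, lands at row 3
Move 3: X drops in col 1, lands at row 4
Move 4: O drops in col 2, lands at row 2
Move 5: X drops in col 3, lands at row 4
Move 6: O drops in col 6, lands at row 4
Move 7: X drops in col 6, lands at row 3
Move 8: O drops in col 6, lands at row 2
Move 9: X drops in col 5, lands at row 4
Move 10: O drops in col 4, lands at row 4
Move 11: X drops in col 2, lands at row 1
Move 12: O drops in col 1, lands at row 3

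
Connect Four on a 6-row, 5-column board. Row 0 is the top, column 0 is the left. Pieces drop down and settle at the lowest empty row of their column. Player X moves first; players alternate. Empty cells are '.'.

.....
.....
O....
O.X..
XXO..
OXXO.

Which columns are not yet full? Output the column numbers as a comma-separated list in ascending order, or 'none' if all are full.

Answer: 0,1,2,3,4

Derivation:
col 0: top cell = '.' → open
col 1: top cell = '.' → open
col 2: top cell = '.' → open
col 3: top cell = '.' → open
col 4: top cell = '.' → open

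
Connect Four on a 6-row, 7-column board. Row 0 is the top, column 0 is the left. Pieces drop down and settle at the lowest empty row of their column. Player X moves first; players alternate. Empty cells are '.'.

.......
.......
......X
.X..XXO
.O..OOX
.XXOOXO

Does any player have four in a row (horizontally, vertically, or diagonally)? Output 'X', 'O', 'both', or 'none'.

none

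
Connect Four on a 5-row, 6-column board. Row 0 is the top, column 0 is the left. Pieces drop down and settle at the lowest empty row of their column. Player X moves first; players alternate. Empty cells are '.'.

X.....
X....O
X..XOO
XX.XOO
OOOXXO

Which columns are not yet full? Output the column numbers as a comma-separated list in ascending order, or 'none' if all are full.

col 0: top cell = 'X' → FULL
col 1: top cell = '.' → open
col 2: top cell = '.' → open
col 3: top cell = '.' → open
col 4: top cell = '.' → open
col 5: top cell = '.' → open

Answer: 1,2,3,4,5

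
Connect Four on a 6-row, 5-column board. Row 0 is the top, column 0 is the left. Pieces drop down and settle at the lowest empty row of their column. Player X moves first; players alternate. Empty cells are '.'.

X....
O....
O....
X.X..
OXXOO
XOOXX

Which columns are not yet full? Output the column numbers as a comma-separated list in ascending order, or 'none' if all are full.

col 0: top cell = 'X' → FULL
col 1: top cell = '.' → open
col 2: top cell = '.' → open
col 3: top cell = '.' → open
col 4: top cell = '.' → open

Answer: 1,2,3,4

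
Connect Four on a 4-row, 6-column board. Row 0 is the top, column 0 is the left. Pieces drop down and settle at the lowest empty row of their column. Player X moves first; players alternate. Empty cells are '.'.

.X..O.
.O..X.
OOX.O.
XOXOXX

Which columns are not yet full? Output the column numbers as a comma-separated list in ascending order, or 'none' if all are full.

col 0: top cell = '.' → open
col 1: top cell = 'X' → FULL
col 2: top cell = '.' → open
col 3: top cell = '.' → open
col 4: top cell = 'O' → FULL
col 5: top cell = '.' → open

Answer: 0,2,3,5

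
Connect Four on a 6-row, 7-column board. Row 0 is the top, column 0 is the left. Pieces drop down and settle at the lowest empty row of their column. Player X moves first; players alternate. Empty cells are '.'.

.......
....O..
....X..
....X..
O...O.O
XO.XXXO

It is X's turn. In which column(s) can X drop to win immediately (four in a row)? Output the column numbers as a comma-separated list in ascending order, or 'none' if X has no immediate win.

col 0: drop X → no win
col 1: drop X → no win
col 2: drop X → WIN!
col 3: drop X → no win
col 4: drop X → no win
col 5: drop X → no win
col 6: drop X → no win

Answer: 2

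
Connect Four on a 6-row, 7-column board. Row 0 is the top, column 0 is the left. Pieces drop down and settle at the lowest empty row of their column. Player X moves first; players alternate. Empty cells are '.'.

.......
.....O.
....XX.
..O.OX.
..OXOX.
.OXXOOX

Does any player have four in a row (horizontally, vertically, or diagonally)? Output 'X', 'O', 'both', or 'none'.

none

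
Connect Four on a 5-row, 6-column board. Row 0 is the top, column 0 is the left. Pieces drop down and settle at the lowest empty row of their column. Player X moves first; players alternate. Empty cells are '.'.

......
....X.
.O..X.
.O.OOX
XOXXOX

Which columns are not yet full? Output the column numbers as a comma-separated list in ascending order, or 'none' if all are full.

col 0: top cell = '.' → open
col 1: top cell = '.' → open
col 2: top cell = '.' → open
col 3: top cell = '.' → open
col 4: top cell = '.' → open
col 5: top cell = '.' → open

Answer: 0,1,2,3,4,5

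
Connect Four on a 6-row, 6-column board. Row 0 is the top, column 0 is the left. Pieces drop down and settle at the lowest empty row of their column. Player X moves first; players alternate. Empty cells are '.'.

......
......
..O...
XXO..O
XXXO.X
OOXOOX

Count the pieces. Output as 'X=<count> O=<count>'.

X=8 O=8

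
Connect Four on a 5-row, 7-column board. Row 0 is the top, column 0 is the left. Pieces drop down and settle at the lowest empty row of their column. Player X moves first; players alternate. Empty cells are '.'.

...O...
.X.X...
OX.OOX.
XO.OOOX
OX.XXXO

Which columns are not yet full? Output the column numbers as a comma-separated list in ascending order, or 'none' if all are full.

Answer: 0,1,2,4,5,6

Derivation:
col 0: top cell = '.' → open
col 1: top cell = '.' → open
col 2: top cell = '.' → open
col 3: top cell = 'O' → FULL
col 4: top cell = '.' → open
col 5: top cell = '.' → open
col 6: top cell = '.' → open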